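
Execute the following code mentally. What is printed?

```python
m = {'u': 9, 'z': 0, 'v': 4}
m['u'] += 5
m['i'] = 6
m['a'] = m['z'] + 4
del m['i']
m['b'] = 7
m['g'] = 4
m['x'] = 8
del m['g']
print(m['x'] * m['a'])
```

m['u'] = 9+5 = 14 → {'u': 14, 'z': 0, 'v': 4}
m['i'] = 6 → {'u': 14, 'z': 0, 'v': 4, 'i': 6}
m['a'] = m['z']+4 = 4 → {'u': 14, 'z': 0, 'v': 4, 'i': 6, 'a': 4}
del 'i' → {'u': 14, 'z': 0, 'v': 4, 'a': 4}
m['b'] = 7 → {'u': 14, 'z': 0, 'v': 4, 'a': 4, 'b': 7}
m['g'] = 4 → {'u': 14, 'z': 0, 'v': 4, 'a': 4, 'b': 7, 'g': 4}
m['x'] = 8 → {'u': 14, 'z': 0, 'v': 4, 'a': 4, 'b': 7, 'g': 4, 'x': 8}
del 'g' → {'u': 14, 'z': 0, 'v': 4, 'a': 4, 'b': 7, 'x': 8}
m['x']*m['a'] = 8*4 = 32

32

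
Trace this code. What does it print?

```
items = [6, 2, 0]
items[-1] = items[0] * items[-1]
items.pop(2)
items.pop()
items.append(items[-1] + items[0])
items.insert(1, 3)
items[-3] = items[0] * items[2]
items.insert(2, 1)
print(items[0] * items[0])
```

5184

items[-1] = items[0]*items[-1] = 6*0 = 0 → [6, 2, 0]
pop(2) removes 0 → [6, 2]
pop() removes 2 → [6]
append items[-1]+items[0] = 6+6 = 12 → [6, 12]
insert 3 at 1 → [6, 3, 12]
items[-3] = items[0]*items[2] = 6*12 = 72 → [72, 3, 12]
insert 1 at 2 → [72, 3, 1, 12]
items[0]*items[0] = 72*72 = 5184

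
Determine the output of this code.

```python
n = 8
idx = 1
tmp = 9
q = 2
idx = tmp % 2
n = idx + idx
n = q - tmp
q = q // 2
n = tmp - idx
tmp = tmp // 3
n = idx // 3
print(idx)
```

idx = 9%2 = 1
n = 1+1 = 2
n = 2-9 = -7
q = 2//2 = 1
n = 9-1 = 8
tmp = 9//3 = 3
n = 1//3 = 0

1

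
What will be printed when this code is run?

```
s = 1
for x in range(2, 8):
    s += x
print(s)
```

x=2: s = 1+2 = 3
x=3: s = 3+3 = 6
x=4: s = 6+4 = 10
x=5: s = 10+5 = 15
x=6: s = 15+6 = 21
x=7: s = 21+7 = 28

28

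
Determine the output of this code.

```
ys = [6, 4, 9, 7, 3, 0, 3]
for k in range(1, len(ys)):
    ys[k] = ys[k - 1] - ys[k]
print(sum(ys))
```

k=1: ys[1] = 6-4 = 2 → [6, 2, 9, 7, 3, 0, 3]
k=2: ys[2] = 2-9 = -7 → [6, 2, -7, 7, 3, 0, 3]
k=3: ys[3] = (-7)-7 = -14 → [6, 2, -7, -14, 3, 0, 3]
k=4: ys[4] = (-14)-3 = -17 → [6, 2, -7, -14, -17, 0, 3]
k=5: ys[5] = (-17)-0 = -17 → [6, 2, -7, -14, -17, -17, 3]
k=6: ys[6] = (-17)-3 = -20 → [6, 2, -7, -14, -17, -17, -20]
sum = -67

-67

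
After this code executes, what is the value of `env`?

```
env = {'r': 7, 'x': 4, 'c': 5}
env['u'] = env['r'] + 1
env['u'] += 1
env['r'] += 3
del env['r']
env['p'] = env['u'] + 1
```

{'x': 4, 'c': 5, 'u': 9, 'p': 10}

env['u'] = env['r']+1 = 8 → {'r': 7, 'x': 4, 'c': 5, 'u': 8}
env['u'] = 8+1 = 9 → {'r': 7, 'x': 4, 'c': 5, 'u': 9}
env['r'] = 7+3 = 10 → {'r': 10, 'x': 4, 'c': 5, 'u': 9}
del 'r' → {'x': 4, 'c': 5, 'u': 9}
env['p'] = env['u']+1 = 10 → {'x': 4, 'c': 5, 'u': 9, 'p': 10}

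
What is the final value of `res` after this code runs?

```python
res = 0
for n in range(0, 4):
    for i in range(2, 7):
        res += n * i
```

n=0,i=2: res = 0+0 = 0
n=0,i=3: res = 0+0 = 0
n=0,i=4: res = 0+0 = 0
n=0,i=5: res = 0+0 = 0
n=0,i=6: res = 0+0 = 0
n=1,i=2: res = 0+2 = 2
n=1,i=3: res = 2+3 = 5
n=1,i=4: res = 5+4 = 9
n=1,i=5: res = 9+5 = 14
n=1,i=6: res = 14+6 = 20
n=2,i=2: res = 20+4 = 24
n=2,i=3: res = 24+6 = 30
n=2,i=4: res = 30+8 = 38
n=2,i=5: res = 38+10 = 48
n=2,i=6: res = 48+12 = 60
n=3,i=2: res = 60+6 = 66
n=3,i=3: res = 66+9 = 75
n=3,i=4: res = 75+12 = 87
n=3,i=5: res = 87+15 = 102
n=3,i=6: res = 102+18 = 120

120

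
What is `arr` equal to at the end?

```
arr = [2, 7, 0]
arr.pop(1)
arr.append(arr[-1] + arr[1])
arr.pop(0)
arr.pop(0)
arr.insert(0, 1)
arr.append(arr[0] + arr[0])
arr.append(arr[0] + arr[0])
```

pop(1) removes 7 → [2, 0]
append arr[-1]+arr[1] = 0+0 = 0 → [2, 0, 0]
pop(0) removes 2 → [0, 0]
pop(0) removes 0 → [0]
insert 1 at 0 → [1, 0]
append arr[0]+arr[0] = 1+1 = 2 → [1, 0, 2]
append arr[0]+arr[0] = 1+1 = 2 → [1, 0, 2, 2]

[1, 0, 2, 2]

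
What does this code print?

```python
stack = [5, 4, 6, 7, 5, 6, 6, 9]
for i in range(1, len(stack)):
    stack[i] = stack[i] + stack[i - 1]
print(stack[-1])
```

i=1: stack[1] = 4+5 = 9 → [5, 9, 6, 7, 5, 6, 6, 9]
i=2: stack[2] = 6+9 = 15 → [5, 9, 15, 7, 5, 6, 6, 9]
i=3: stack[3] = 7+15 = 22 → [5, 9, 15, 22, 5, 6, 6, 9]
i=4: stack[4] = 5+22 = 27 → [5, 9, 15, 22, 27, 6, 6, 9]
i=5: stack[5] = 6+27 = 33 → [5, 9, 15, 22, 27, 33, 6, 9]
i=6: stack[6] = 6+33 = 39 → [5, 9, 15, 22, 27, 33, 39, 9]
i=7: stack[7] = 9+39 = 48 → [5, 9, 15, 22, 27, 33, 39, 48]

48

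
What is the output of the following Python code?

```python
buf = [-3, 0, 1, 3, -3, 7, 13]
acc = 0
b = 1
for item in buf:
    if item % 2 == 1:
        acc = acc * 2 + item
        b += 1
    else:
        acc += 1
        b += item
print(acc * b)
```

item=-3: odd, acc = 0*2+(-3) = -3; b=2
item=0: not odd, acc = (-3)+1 = -2; b=2
item=1: odd, acc = (-2)*2+1 = -3; b=3
item=3: odd, acc = (-3)*2+3 = -3; b=4
item=-3: odd, acc = (-3)*2+(-3) = -9; b=5
item=7: odd, acc = (-9)*2+7 = -11; b=6
item=13: odd, acc = (-11)*2+13 = -9; b=7
acc*b = (-9)*7 = -63

-63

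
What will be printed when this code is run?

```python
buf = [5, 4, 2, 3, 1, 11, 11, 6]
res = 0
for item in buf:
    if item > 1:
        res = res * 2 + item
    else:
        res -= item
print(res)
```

item=5: >1, res = 0*2+5 = 5
item=4: >1, res = 5*2+4 = 14
item=2: >1, res = 14*2+2 = 30
item=3: >1, res = 30*2+3 = 63
item=1: not >1, res = 63-1 = 62
item=11: >1, res = 62*2+11 = 135
item=11: >1, res = 135*2+11 = 281
item=6: >1, res = 281*2+6 = 568

568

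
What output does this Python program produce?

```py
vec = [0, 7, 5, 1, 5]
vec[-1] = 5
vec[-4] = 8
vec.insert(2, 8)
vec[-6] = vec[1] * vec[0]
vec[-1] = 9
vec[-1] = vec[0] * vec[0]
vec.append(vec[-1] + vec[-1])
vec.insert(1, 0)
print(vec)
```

[0, 0, 8, 8, 5, 1, 0, 0]

vec[-1] = 5 → [0, 7, 5, 1, 5]
vec[-4] = 8 → [0, 8, 5, 1, 5]
insert 8 at 2 → [0, 8, 8, 5, 1, 5]
vec[-6] = vec[1]*vec[0] = 8*0 = 0 → [0, 8, 8, 5, 1, 5]
vec[-1] = 9 → [0, 8, 8, 5, 1, 9]
vec[-1] = vec[0]*vec[0] = 0*0 = 0 → [0, 8, 8, 5, 1, 0]
append vec[-1]+vec[-1] = 0+0 = 0 → [0, 8, 8, 5, 1, 0, 0]
insert 0 at 1 → [0, 0, 8, 8, 5, 1, 0, 0]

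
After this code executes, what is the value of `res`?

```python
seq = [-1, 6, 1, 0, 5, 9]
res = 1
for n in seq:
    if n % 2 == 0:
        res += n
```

n=-1: not even
n=6: even, res = 1+6 = 7
n=1: not even
n=0: even, res = 7+0 = 7
n=5: not even
n=9: not even

7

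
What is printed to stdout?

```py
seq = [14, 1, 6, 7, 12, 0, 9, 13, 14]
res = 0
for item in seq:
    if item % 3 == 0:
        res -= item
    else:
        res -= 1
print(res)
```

item=14: not %3==0, res = 0-1 = -1
item=1: not %3==0, res = (-1)-1 = -2
item=6: %3==0, res = (-2)-6 = -8
item=7: not %3==0, res = (-8)-1 = -9
item=12: %3==0, res = (-9)-12 = -21
item=0: %3==0, res = (-21)-0 = -21
item=9: %3==0, res = (-21)-9 = -30
item=13: not %3==0, res = (-30)-1 = -31
item=14: not %3==0, res = (-31)-1 = -32

-32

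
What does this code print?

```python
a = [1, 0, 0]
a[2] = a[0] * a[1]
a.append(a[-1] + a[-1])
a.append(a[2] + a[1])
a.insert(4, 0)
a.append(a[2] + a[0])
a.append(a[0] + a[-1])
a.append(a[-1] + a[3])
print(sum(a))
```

a[2] = a[0]*a[1] = 1*0 = 0 → [1, 0, 0]
append a[-1]+a[-1] = 0+0 = 0 → [1, 0, 0, 0]
append a[2]+a[1] = 0+0 = 0 → [1, 0, 0, 0, 0]
insert 0 at 4 → [1, 0, 0, 0, 0, 0]
append a[2]+a[0] = 0+1 = 1 → [1, 0, 0, 0, 0, 0, 1]
append a[0]+a[-1] = 1+1 = 2 → [1, 0, 0, 0, 0, 0, 1, 2]
append a[-1]+a[3] = 2+0 = 2 → [1, 0, 0, 0, 0, 0, 1, 2, 2]
sum = 6

6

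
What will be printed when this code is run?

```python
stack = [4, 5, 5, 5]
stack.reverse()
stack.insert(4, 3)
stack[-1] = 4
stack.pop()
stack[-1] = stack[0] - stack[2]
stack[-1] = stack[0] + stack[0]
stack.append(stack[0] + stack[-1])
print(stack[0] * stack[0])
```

reverse → [5, 5, 5, 4]
insert 3 at 4 → [5, 5, 5, 4, 3]
stack[-1] = 4 → [5, 5, 5, 4, 4]
pop() removes 4 → [5, 5, 5, 4]
stack[-1] = stack[0]-stack[2] = 5-5 = 0 → [5, 5, 5, 0]
stack[-1] = stack[0]+stack[0] = 5+5 = 10 → [5, 5, 5, 10]
append stack[0]+stack[-1] = 5+10 = 15 → [5, 5, 5, 10, 15]
stack[0]*stack[0] = 5*5 = 25

25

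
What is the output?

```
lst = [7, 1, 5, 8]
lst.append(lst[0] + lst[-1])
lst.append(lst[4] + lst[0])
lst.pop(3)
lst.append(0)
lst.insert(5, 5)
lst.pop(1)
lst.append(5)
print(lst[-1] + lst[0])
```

12

append lst[0]+lst[-1] = 7+8 = 15 → [7, 1, 5, 8, 15]
append lst[4]+lst[0] = 15+7 = 22 → [7, 1, 5, 8, 15, 22]
pop(3) removes 8 → [7, 1, 5, 15, 22]
append 0 → [7, 1, 5, 15, 22, 0]
insert 5 at 5 → [7, 1, 5, 15, 22, 5, 0]
pop(1) removes 1 → [7, 5, 15, 22, 5, 0]
append 5 → [7, 5, 15, 22, 5, 0, 5]
lst[-1]+lst[0] = 5+7 = 12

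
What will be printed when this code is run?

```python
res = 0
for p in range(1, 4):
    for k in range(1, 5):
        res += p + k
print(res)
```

54

p=1,k=1: res = 0+2 = 2
p=1,k=2: res = 2+3 = 5
p=1,k=3: res = 5+4 = 9
p=1,k=4: res = 9+5 = 14
p=2,k=1: res = 14+3 = 17
p=2,k=2: res = 17+4 = 21
p=2,k=3: res = 21+5 = 26
p=2,k=4: res = 26+6 = 32
p=3,k=1: res = 32+4 = 36
p=3,k=2: res = 36+5 = 41
p=3,k=3: res = 41+6 = 47
p=3,k=4: res = 47+7 = 54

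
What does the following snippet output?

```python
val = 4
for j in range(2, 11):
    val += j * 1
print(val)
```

j=2: val = 4+2*1 = 6
j=3: val = 6+3*1 = 9
j=4: val = 9+4*1 = 13
j=5: val = 13+5*1 = 18
j=6: val = 18+6*1 = 24
j=7: val = 24+7*1 = 31
j=8: val = 31+8*1 = 39
j=9: val = 39+9*1 = 48
j=10: val = 48+10*1 = 58

58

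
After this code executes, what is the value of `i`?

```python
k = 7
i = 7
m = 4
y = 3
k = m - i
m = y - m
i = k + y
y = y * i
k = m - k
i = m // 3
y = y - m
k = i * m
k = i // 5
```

-1

k = 4-7 = -3
m = 3-4 = -1
i = (-3)+3 = 0
y = 3*0 = 0
k = (-1)-(-3) = 2
i = (-1)//3 = -1
y = 0-(-1) = 1
k = (-1)*(-1) = 1
k = (-1)//5 = -1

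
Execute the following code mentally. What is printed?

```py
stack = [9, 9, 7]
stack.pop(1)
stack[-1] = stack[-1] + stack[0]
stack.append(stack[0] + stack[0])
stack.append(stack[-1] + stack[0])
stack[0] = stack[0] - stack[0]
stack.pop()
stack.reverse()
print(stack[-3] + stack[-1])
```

pop(1) removes 9 → [9, 7]
stack[-1] = stack[-1]+stack[0] = 7+9 = 16 → [9, 16]
append stack[0]+stack[0] = 9+9 = 18 → [9, 16, 18]
append stack[-1]+stack[0] = 18+9 = 27 → [9, 16, 18, 27]
stack[0] = stack[0]-stack[0] = 9-9 = 0 → [0, 16, 18, 27]
pop() removes 27 → [0, 16, 18]
reverse → [18, 16, 0]
stack[-3]+stack[-1] = 18+0 = 18

18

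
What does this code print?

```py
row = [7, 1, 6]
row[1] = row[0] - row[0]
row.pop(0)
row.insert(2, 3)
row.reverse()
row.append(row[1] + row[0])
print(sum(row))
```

18

row[1] = row[0]-row[0] = 7-7 = 0 → [7, 0, 6]
pop(0) removes 7 → [0, 6]
insert 3 at 2 → [0, 6, 3]
reverse → [3, 6, 0]
append row[1]+row[0] = 6+3 = 9 → [3, 6, 0, 9]
sum = 18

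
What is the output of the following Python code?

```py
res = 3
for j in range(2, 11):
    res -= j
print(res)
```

-51

j=2: res = 3-2 = 1
j=3: res = 1-3 = -2
j=4: res = (-2)-4 = -6
j=5: res = (-6)-5 = -11
j=6: res = (-11)-6 = -17
j=7: res = (-17)-7 = -24
j=8: res = (-24)-8 = -32
j=9: res = (-32)-9 = -41
j=10: res = (-41)-10 = -51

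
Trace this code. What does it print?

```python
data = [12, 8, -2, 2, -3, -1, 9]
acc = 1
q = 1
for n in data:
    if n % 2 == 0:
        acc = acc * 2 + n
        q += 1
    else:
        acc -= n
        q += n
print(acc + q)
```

n=12: even, acc = 1*2+12 = 14; q=2
n=8: even, acc = 14*2+8 = 36; q=3
n=-2: even, acc = 36*2+(-2) = 70; q=4
n=2: even, acc = 70*2+2 = 142; q=5
n=-3: not even, acc = 142-(-3) = 145; q=2
n=-1: not even, acc = 145-(-1) = 146; q=1
n=9: not even, acc = 146-9 = 137; q=10
acc+q = 137+10 = 147

147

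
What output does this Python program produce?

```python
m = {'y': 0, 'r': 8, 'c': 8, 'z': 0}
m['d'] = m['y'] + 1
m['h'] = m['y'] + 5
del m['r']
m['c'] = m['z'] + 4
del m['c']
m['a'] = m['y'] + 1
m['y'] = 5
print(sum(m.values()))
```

12

m['d'] = m['y']+1 = 1 → {'y': 0, 'r': 8, 'c': 8, 'z': 0, 'd': 1}
m['h'] = m['y']+5 = 5 → {'y': 0, 'r': 8, 'c': 8, 'z': 0, 'd': 1, 'h': 5}
del 'r' → {'y': 0, 'c': 8, 'z': 0, 'd': 1, 'h': 5}
m['c'] = m['z']+4 = 4 → {'y': 0, 'c': 4, 'z': 0, 'd': 1, 'h': 5}
del 'c' → {'y': 0, 'z': 0, 'd': 1, 'h': 5}
m['a'] = m['y']+1 = 1 → {'y': 0, 'z': 0, 'd': 1, 'h': 5, 'a': 1}
m['y'] = 5 → {'y': 5, 'z': 0, 'd': 1, 'h': 5, 'a': 1}
sum of values = 12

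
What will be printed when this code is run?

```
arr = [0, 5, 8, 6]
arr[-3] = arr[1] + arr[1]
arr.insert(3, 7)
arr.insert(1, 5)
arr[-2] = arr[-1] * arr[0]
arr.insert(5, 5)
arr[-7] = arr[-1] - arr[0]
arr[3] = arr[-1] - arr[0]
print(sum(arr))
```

arr[-3] = arr[1]+arr[1] = 5+5 = 10 → [0, 10, 8, 6]
insert 7 at 3 → [0, 10, 8, 7, 6]
insert 5 at 1 → [0, 5, 10, 8, 7, 6]
arr[-2] = arr[-1]*arr[0] = 6*0 = 0 → [0, 5, 10, 8, 0, 6]
insert 5 at 5 → [0, 5, 10, 8, 0, 5, 6]
arr[-7] = arr[-1]-arr[0] = 6-0 = 6 → [6, 5, 10, 8, 0, 5, 6]
arr[3] = arr[-1]-arr[0] = 6-6 = 0 → [6, 5, 10, 0, 0, 5, 6]
sum = 32

32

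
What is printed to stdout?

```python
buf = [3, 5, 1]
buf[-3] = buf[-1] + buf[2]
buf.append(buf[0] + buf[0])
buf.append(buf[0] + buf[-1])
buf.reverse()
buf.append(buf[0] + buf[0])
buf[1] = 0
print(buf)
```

buf[-3] = buf[-1]+buf[2] = 1+1 = 2 → [2, 5, 1]
append buf[0]+buf[0] = 2+2 = 4 → [2, 5, 1, 4]
append buf[0]+buf[-1] = 2+4 = 6 → [2, 5, 1, 4, 6]
reverse → [6, 4, 1, 5, 2]
append buf[0]+buf[0] = 6+6 = 12 → [6, 4, 1, 5, 2, 12]
buf[1] = 0 → [6, 0, 1, 5, 2, 12]

[6, 0, 1, 5, 2, 12]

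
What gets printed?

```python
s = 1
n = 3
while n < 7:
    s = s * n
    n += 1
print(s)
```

n=3: s = 1*3 = 3
n=4: s = 3*4 = 12
n=5: s = 12*5 = 60
n=6: s = 60*6 = 360

360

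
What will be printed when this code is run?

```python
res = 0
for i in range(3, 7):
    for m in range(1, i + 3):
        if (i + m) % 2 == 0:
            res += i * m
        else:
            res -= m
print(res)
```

232

i=3,m=1: even sum, res = 0+3 = 3
i=3,m=2: odd sum, res = 3-2 = 1
i=3,m=3: even sum, res = 1+9 = 10
i=3,m=4: odd sum, res = 10-4 = 6
i=3,m=5: even sum, res = 6+15 = 21
i=4,m=1: odd sum, res = 21-1 = 20
i=4,m=2: even sum, res = 20+8 = 28
i=4,m=3: odd sum, res = 28-3 = 25
i=4,m=4: even sum, res = 25+16 = 41
i=4,m=5: odd sum, res = 41-5 = 36
i=4,m=6: even sum, res = 36+24 = 60
i=5,m=1: even sum, res = 60+5 = 65
i=5,m=2: odd sum, res = 65-2 = 63
i=5,m=3: even sum, res = 63+15 = 78
i=5,m=4: odd sum, res = 78-4 = 74
i=5,m=5: even sum, res = 74+25 = 99
i=5,m=6: odd sum, res = 99-6 = 93
i=5,m=7: even sum, res = 93+35 = 128
i=6,m=1: odd sum, res = 128-1 = 127
i=6,m=2: even sum, res = 127+12 = 139
i=6,m=3: odd sum, res = 139-3 = 136
i=6,m=4: even sum, res = 136+24 = 160
i=6,m=5: odd sum, res = 160-5 = 155
i=6,m=6: even sum, res = 155+36 = 191
i=6,m=7: odd sum, res = 191-7 = 184
i=6,m=8: even sum, res = 184+48 = 232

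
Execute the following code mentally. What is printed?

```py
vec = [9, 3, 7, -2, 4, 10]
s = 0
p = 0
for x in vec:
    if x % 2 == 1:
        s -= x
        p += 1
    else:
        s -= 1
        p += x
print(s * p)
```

x=9: odd, s = 0-9 = -9; p=1
x=3: odd, s = (-9)-3 = -12; p=2
x=7: odd, s = (-12)-7 = -19; p=3
x=-2: not odd, s = (-19)-1 = -20; p=1
x=4: not odd, s = (-20)-1 = -21; p=5
x=10: not odd, s = (-21)-1 = -22; p=15
s*p = (-22)*15 = -330

-330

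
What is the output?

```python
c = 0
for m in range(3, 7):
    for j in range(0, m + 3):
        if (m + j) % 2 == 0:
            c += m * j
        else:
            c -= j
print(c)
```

232

m=3,j=0: odd sum, c = 0-0 = 0
m=3,j=1: even sum, c = 0+3 = 3
m=3,j=2: odd sum, c = 3-2 = 1
m=3,j=3: even sum, c = 1+9 = 10
m=3,j=4: odd sum, c = 10-4 = 6
m=3,j=5: even sum, c = 6+15 = 21
m=4,j=0: even sum, c = 21+0 = 21
m=4,j=1: odd sum, c = 21-1 = 20
m=4,j=2: even sum, c = 20+8 = 28
m=4,j=3: odd sum, c = 28-3 = 25
m=4,j=4: even sum, c = 25+16 = 41
m=4,j=5: odd sum, c = 41-5 = 36
m=4,j=6: even sum, c = 36+24 = 60
m=5,j=0: odd sum, c = 60-0 = 60
m=5,j=1: even sum, c = 60+5 = 65
m=5,j=2: odd sum, c = 65-2 = 63
m=5,j=3: even sum, c = 63+15 = 78
m=5,j=4: odd sum, c = 78-4 = 74
m=5,j=5: even sum, c = 74+25 = 99
m=5,j=6: odd sum, c = 99-6 = 93
m=5,j=7: even sum, c = 93+35 = 128
m=6,j=0: even sum, c = 128+0 = 128
m=6,j=1: odd sum, c = 128-1 = 127
m=6,j=2: even sum, c = 127+12 = 139
m=6,j=3: odd sum, c = 139-3 = 136
m=6,j=4: even sum, c = 136+24 = 160
m=6,j=5: odd sum, c = 160-5 = 155
m=6,j=6: even sum, c = 155+36 = 191
m=6,j=7: odd sum, c = 191-7 = 184
m=6,j=8: even sum, c = 184+48 = 232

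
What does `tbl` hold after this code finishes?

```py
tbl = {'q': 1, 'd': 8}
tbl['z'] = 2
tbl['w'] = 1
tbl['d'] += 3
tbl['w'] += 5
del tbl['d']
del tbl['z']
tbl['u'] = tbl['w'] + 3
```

{'q': 1, 'w': 6, 'u': 9}

tbl['z'] = 2 → {'q': 1, 'd': 8, 'z': 2}
tbl['w'] = 1 → {'q': 1, 'd': 8, 'z': 2, 'w': 1}
tbl['d'] = 8+3 = 11 → {'q': 1, 'd': 11, 'z': 2, 'w': 1}
tbl['w'] = 1+5 = 6 → {'q': 1, 'd': 11, 'z': 2, 'w': 6}
del 'd' → {'q': 1, 'z': 2, 'w': 6}
del 'z' → {'q': 1, 'w': 6}
tbl['u'] = tbl['w']+3 = 9 → {'q': 1, 'w': 6, 'u': 9}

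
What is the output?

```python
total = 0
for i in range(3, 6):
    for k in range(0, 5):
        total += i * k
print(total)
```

i=3,k=0: total = 0+0 = 0
i=3,k=1: total = 0+3 = 3
i=3,k=2: total = 3+6 = 9
i=3,k=3: total = 9+9 = 18
i=3,k=4: total = 18+12 = 30
i=4,k=0: total = 30+0 = 30
i=4,k=1: total = 30+4 = 34
i=4,k=2: total = 34+8 = 42
i=4,k=3: total = 42+12 = 54
i=4,k=4: total = 54+16 = 70
i=5,k=0: total = 70+0 = 70
i=5,k=1: total = 70+5 = 75
i=5,k=2: total = 75+10 = 85
i=5,k=3: total = 85+15 = 100
i=5,k=4: total = 100+20 = 120

120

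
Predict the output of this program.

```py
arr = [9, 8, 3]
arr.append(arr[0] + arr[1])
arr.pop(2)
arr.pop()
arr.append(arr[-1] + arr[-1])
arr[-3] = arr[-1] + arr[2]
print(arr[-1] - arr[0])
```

-16

append arr[0]+arr[1] = 9+8 = 17 → [9, 8, 3, 17]
pop(2) removes 3 → [9, 8, 17]
pop() removes 17 → [9, 8]
append arr[-1]+arr[-1] = 8+8 = 16 → [9, 8, 16]
arr[-3] = arr[-1]+arr[2] = 16+16 = 32 → [32, 8, 16]
arr[-1]-arr[0] = 16-32 = -16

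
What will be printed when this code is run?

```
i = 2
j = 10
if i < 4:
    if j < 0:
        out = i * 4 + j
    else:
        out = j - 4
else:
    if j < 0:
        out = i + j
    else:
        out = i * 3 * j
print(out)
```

6

i=2, j=10
i < 4 is True; j < 0 is False
→ out = j - 4 = 6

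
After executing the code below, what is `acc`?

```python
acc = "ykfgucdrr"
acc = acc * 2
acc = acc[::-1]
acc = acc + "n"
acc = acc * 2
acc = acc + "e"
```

'rrdcugfkyrrdcugfkynrrdcugfkyrrdcugfkyne'

repeat ×2 → 'ykfgucdrrykfgucdrr'
reverse → 'rrdcugfkyrrdcugfky'
+ 'n' → 'rrdcugfkyrrdcugfkyn'
repeat ×2 → 'rrdcugfkyrrdcugfkynrrdcugfkyrrdcugfkyn'
+ 'e' → 'rrdcugfkyrrdcugfkynrrdcugfkyrrdcugfkyne'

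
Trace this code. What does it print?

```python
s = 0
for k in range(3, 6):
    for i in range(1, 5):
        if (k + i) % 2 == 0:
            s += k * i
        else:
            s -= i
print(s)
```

40

k=3,i=1: even sum, s = 0+3 = 3
k=3,i=2: odd sum, s = 3-2 = 1
k=3,i=3: even sum, s = 1+9 = 10
k=3,i=4: odd sum, s = 10-4 = 6
k=4,i=1: odd sum, s = 6-1 = 5
k=4,i=2: even sum, s = 5+8 = 13
k=4,i=3: odd sum, s = 13-3 = 10
k=4,i=4: even sum, s = 10+16 = 26
k=5,i=1: even sum, s = 26+5 = 31
k=5,i=2: odd sum, s = 31-2 = 29
k=5,i=3: even sum, s = 29+15 = 44
k=5,i=4: odd sum, s = 44-4 = 40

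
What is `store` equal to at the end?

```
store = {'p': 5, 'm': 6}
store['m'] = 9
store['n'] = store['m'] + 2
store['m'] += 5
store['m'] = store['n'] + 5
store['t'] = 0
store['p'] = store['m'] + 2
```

store['m'] = 9 → {'p': 5, 'm': 9}
store['n'] = store['m']+2 = 11 → {'p': 5, 'm': 9, 'n': 11}
store['m'] = 9+5 = 14 → {'p': 5, 'm': 14, 'n': 11}
store['m'] = store['n']+5 = 16 → {'p': 5, 'm': 16, 'n': 11}
store['t'] = 0 → {'p': 5, 'm': 16, 'n': 11, 't': 0}
store['p'] = store['m']+2 = 18 → {'p': 18, 'm': 16, 'n': 11, 't': 0}

{'p': 18, 'm': 16, 'n': 11, 't': 0}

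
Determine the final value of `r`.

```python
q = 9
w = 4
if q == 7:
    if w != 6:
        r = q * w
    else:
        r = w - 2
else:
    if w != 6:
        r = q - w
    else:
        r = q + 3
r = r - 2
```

q=9, w=4
q == 7 is False; w != 6 is True
→ r = q - w = 5
r = 5-2 = 3

3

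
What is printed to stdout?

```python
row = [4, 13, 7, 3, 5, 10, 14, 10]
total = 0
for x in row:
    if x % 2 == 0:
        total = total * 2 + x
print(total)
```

x=4: even, total = 0*2+4 = 4
x=13: not even
x=7: not even
x=3: not even
x=5: not even
x=10: even, total = 4*2+10 = 18
x=14: even, total = 18*2+14 = 50
x=10: even, total = 50*2+10 = 110

110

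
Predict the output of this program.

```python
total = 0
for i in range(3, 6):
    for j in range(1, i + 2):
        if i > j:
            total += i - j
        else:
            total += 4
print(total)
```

i=3,j=1: 3>1, total = 0+2 = 2
i=3,j=2: 3>2, total = 2+1 = 3
i=3,j=3: not 3>3, total = 3+4 = 7
i=3,j=4: not 3>4, total = 7+4 = 11
i=4,j=1: 4>1, total = 11+3 = 14
i=4,j=2: 4>2, total = 14+2 = 16
i=4,j=3: 4>3, total = 16+1 = 17
i=4,j=4: not 4>4, total = 17+4 = 21
i=4,j=5: not 4>5, total = 21+4 = 25
i=5,j=1: 5>1, total = 25+4 = 29
i=5,j=2: 5>2, total = 29+3 = 32
i=5,j=3: 5>3, total = 32+2 = 34
i=5,j=4: 5>4, total = 34+1 = 35
i=5,j=5: not 5>5, total = 35+4 = 39
i=5,j=6: not 5>6, total = 39+4 = 43

43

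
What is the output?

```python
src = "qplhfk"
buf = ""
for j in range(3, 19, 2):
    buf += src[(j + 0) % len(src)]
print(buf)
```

j=3: add src[3]='h' → 'h'
j=5: add src[5]='k' → 'hk'
j=7: add src[1]='p' → 'hkp'
j=9: add src[3]='h' → 'hkph'
j=11: add src[5]='k' → 'hkphk'
j=13: add src[1]='p' → 'hkphkp'
j=15: add src[3]='h' → 'hkphkph'
j=17: add src[5]='k' → 'hkphkphk'

hkphkphk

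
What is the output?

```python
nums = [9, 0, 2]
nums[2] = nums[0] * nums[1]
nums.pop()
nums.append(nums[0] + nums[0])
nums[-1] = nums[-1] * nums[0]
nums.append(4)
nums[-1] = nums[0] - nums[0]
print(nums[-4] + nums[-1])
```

9

nums[2] = nums[0]*nums[1] = 9*0 = 0 → [9, 0, 0]
pop() removes 0 → [9, 0]
append nums[0]+nums[0] = 9+9 = 18 → [9, 0, 18]
nums[-1] = nums[-1]*nums[0] = 18*9 = 162 → [9, 0, 162]
append 4 → [9, 0, 162, 4]
nums[-1] = nums[0]-nums[0] = 9-9 = 0 → [9, 0, 162, 0]
nums[-4]+nums[-1] = 9+0 = 9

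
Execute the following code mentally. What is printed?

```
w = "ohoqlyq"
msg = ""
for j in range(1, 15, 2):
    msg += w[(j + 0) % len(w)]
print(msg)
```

j=1: add w[1]='h' → 'h'
j=3: add w[3]='q' → 'hq'
j=5: add w[5]='y' → 'hqy'
j=7: add w[0]='o' → 'hqyo'
j=9: add w[2]='o' → 'hqyoo'
j=11: add w[4]='l' → 'hqyool'
j=13: add w[6]='q' → 'hqyoolq'

hqyoolq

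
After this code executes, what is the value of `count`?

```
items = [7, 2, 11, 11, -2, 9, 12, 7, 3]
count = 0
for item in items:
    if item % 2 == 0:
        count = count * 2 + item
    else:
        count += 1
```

36

item=7: not even, count = 0+1 = 1
item=2: even, count = 1*2+2 = 4
item=11: not even, count = 4+1 = 5
item=11: not even, count = 5+1 = 6
item=-2: even, count = 6*2+(-2) = 10
item=9: not even, count = 10+1 = 11
item=12: even, count = 11*2+12 = 34
item=7: not even, count = 34+1 = 35
item=3: not even, count = 35+1 = 36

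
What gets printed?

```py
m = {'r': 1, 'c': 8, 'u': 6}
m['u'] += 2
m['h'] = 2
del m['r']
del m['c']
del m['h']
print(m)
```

m['u'] = 6+2 = 8 → {'r': 1, 'c': 8, 'u': 8}
m['h'] = 2 → {'r': 1, 'c': 8, 'u': 8, 'h': 2}
del 'r' → {'c': 8, 'u': 8, 'h': 2}
del 'c' → {'u': 8, 'h': 2}
del 'h' → {'u': 8}

{'u': 8}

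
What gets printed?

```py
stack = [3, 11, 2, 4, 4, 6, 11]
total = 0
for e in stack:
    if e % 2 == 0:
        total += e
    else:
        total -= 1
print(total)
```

13

e=3: not even, total = 0-1 = -1
e=11: not even, total = (-1)-1 = -2
e=2: even, total = (-2)+2 = 0
e=4: even, total = 0+4 = 4
e=4: even, total = 4+4 = 8
e=6: even, total = 8+6 = 14
e=11: not even, total = 14-1 = 13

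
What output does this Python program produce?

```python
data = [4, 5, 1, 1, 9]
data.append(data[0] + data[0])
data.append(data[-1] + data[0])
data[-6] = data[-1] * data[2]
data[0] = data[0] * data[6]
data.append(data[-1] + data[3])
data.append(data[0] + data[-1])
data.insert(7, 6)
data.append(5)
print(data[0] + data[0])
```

append data[0]+data[0] = 4+4 = 8 → [4, 5, 1, 1, 9, 8]
append data[-1]+data[0] = 8+4 = 12 → [4, 5, 1, 1, 9, 8, 12]
data[-6] = data[-1]*data[2] = 12*1 = 12 → [4, 12, 1, 1, 9, 8, 12]
data[0] = data[0]*data[6] = 4*12 = 48 → [48, 12, 1, 1, 9, 8, 12]
append data[-1]+data[3] = 12+1 = 13 → [48, 12, 1, 1, 9, 8, 12, 13]
append data[0]+data[-1] = 48+13 = 61 → [48, 12, 1, 1, 9, 8, 12, 13, 61]
insert 6 at 7 → [48, 12, 1, 1, 9, 8, 12, 6, 13, 61]
append 5 → [48, 12, 1, 1, 9, 8, 12, 6, 13, 61, 5]
data[0]+data[0] = 48+48 = 96

96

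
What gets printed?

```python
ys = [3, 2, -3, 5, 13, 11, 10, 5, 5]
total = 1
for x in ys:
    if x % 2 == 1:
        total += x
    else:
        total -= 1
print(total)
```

x=3: odd, total = 1+3 = 4
x=2: not odd, total = 4-1 = 3
x=-3: odd, total = 3+(-3) = 0
x=5: odd, total = 0+5 = 5
x=13: odd, total = 5+13 = 18
x=11: odd, total = 18+11 = 29
x=10: not odd, total = 29-1 = 28
x=5: odd, total = 28+5 = 33
x=5: odd, total = 33+5 = 38

38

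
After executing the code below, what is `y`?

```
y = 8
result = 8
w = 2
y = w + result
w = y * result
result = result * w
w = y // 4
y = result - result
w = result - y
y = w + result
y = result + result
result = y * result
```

y = 2+8 = 10
w = 10*8 = 80
result = 8*80 = 640
w = 10//4 = 2
y = 640-640 = 0
w = 640-0 = 640
y = 640+640 = 1280
y = 640+640 = 1280
result = 1280*640 = 819200

1280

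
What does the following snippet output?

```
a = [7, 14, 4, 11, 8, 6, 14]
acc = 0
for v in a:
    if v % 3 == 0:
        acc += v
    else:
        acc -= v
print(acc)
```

v=7: not %3==0, acc = 0-7 = -7
v=14: not %3==0, acc = (-7)-14 = -21
v=4: not %3==0, acc = (-21)-4 = -25
v=11: not %3==0, acc = (-25)-11 = -36
v=8: not %3==0, acc = (-36)-8 = -44
v=6: %3==0, acc = (-44)+6 = -38
v=14: not %3==0, acc = (-38)-14 = -52

-52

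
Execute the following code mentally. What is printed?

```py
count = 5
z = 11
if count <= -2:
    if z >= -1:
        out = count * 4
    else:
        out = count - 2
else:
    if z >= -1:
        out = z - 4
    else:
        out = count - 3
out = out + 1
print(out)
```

count=5, z=11
count <= -2 is False; z >= -1 is True
→ out = z - 4 = 7
out = 7+1 = 8

8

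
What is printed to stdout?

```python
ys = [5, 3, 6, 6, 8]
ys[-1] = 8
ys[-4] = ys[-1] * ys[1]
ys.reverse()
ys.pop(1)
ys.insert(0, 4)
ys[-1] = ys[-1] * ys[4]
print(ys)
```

[4, 8, 6, 24, 25]

ys[-1] = 8 → [5, 3, 6, 6, 8]
ys[-4] = ys[-1]*ys[1] = 8*3 = 24 → [5, 24, 6, 6, 8]
reverse → [8, 6, 6, 24, 5]
pop(1) removes 6 → [8, 6, 24, 5]
insert 4 at 0 → [4, 8, 6, 24, 5]
ys[-1] = ys[-1]*ys[4] = 5*5 = 25 → [4, 8, 6, 24, 25]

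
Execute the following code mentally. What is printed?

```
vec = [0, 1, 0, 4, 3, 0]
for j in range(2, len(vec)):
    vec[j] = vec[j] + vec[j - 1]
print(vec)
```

[0, 1, 1, 5, 8, 8]

j=2: vec[2] = 0+1 = 1 → [0, 1, 1, 4, 3, 0]
j=3: vec[3] = 4+1 = 5 → [0, 1, 1, 5, 3, 0]
j=4: vec[4] = 3+5 = 8 → [0, 1, 1, 5, 8, 0]
j=5: vec[5] = 0+8 = 8 → [0, 1, 1, 5, 8, 8]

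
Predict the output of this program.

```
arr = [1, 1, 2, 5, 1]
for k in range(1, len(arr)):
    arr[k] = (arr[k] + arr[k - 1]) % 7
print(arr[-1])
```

3

k=1: arr[1] = (1+1)%7 = 2 → [1, 2, 2, 5, 1]
k=2: arr[2] = (2+2)%7 = 4 → [1, 2, 4, 5, 1]
k=3: arr[3] = (5+4)%7 = 2 → [1, 2, 4, 2, 1]
k=4: arr[4] = (1+2)%7 = 3 → [1, 2, 4, 2, 3]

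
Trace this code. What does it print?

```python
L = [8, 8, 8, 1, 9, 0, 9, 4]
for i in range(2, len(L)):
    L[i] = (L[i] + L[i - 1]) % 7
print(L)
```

i=2: L[2] = (8+8)%7 = 2 → [8, 8, 2, 1, 9, 0, 9, 4]
i=3: L[3] = (1+2)%7 = 3 → [8, 8, 2, 3, 9, 0, 9, 4]
i=4: L[4] = (9+3)%7 = 5 → [8, 8, 2, 3, 5, 0, 9, 4]
i=5: L[5] = (0+5)%7 = 5 → [8, 8, 2, 3, 5, 5, 9, 4]
i=6: L[6] = (9+5)%7 = 0 → [8, 8, 2, 3, 5, 5, 0, 4]
i=7: L[7] = (4+0)%7 = 4 → [8, 8, 2, 3, 5, 5, 0, 4]

[8, 8, 2, 3, 5, 5, 0, 4]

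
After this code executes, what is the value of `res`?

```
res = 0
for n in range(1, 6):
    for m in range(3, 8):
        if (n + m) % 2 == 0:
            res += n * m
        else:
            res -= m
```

135

n=1,m=3: even sum, res = 0+3 = 3
n=1,m=4: odd sum, res = 3-4 = -1
n=1,m=5: even sum, res = (-1)+5 = 4
n=1,m=6: odd sum, res = 4-6 = -2
n=1,m=7: even sum, res = (-2)+7 = 5
n=2,m=3: odd sum, res = 5-3 = 2
n=2,m=4: even sum, res = 2+8 = 10
n=2,m=5: odd sum, res = 10-5 = 5
n=2,m=6: even sum, res = 5+12 = 17
n=2,m=7: odd sum, res = 17-7 = 10
n=3,m=3: even sum, res = 10+9 = 19
n=3,m=4: odd sum, res = 19-4 = 15
n=3,m=5: even sum, res = 15+15 = 30
n=3,m=6: odd sum, res = 30-6 = 24
n=3,m=7: even sum, res = 24+21 = 45
n=4,m=3: odd sum, res = 45-3 = 42
n=4,m=4: even sum, res = 42+16 = 58
n=4,m=5: odd sum, res = 58-5 = 53
n=4,m=6: even sum, res = 53+24 = 77
n=4,m=7: odd sum, res = 77-7 = 70
n=5,m=3: even sum, res = 70+15 = 85
n=5,m=4: odd sum, res = 85-4 = 81
n=5,m=5: even sum, res = 81+25 = 106
n=5,m=6: odd sum, res = 106-6 = 100
n=5,m=7: even sum, res = 100+35 = 135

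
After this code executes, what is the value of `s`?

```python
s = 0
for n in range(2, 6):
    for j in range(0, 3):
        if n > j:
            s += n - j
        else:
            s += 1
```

n=2,j=0: 2>0, s = 0+2 = 2
n=2,j=1: 2>1, s = 2+1 = 3
n=2,j=2: not 2>2, s = 3+1 = 4
n=3,j=0: 3>0, s = 4+3 = 7
n=3,j=1: 3>1, s = 7+2 = 9
n=3,j=2: 3>2, s = 9+1 = 10
n=4,j=0: 4>0, s = 10+4 = 14
n=4,j=1: 4>1, s = 14+3 = 17
n=4,j=2: 4>2, s = 17+2 = 19
n=5,j=0: 5>0, s = 19+5 = 24
n=5,j=1: 5>1, s = 24+4 = 28
n=5,j=2: 5>2, s = 28+3 = 31

31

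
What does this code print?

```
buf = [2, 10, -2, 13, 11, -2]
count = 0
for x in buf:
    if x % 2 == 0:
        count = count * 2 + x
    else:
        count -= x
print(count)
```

2

x=2: even, count = 0*2+2 = 2
x=10: even, count = 2*2+10 = 14
x=-2: even, count = 14*2+(-2) = 26
x=13: not even, count = 26-13 = 13
x=11: not even, count = 13-11 = 2
x=-2: even, count = 2*2+(-2) = 2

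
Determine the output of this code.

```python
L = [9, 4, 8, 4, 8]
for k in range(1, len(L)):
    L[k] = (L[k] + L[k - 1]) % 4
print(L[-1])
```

k=1: L[1] = (4+9)%4 = 1 → [9, 1, 8, 4, 8]
k=2: L[2] = (8+1)%4 = 1 → [9, 1, 1, 4, 8]
k=3: L[3] = (4+1)%4 = 1 → [9, 1, 1, 1, 8]
k=4: L[4] = (8+1)%4 = 1 → [9, 1, 1, 1, 1]

1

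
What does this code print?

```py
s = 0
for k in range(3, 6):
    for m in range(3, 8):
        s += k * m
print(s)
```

300

k=3,m=3: s = 0+9 = 9
k=3,m=4: s = 9+12 = 21
k=3,m=5: s = 21+15 = 36
k=3,m=6: s = 36+18 = 54
k=3,m=7: s = 54+21 = 75
k=4,m=3: s = 75+12 = 87
k=4,m=4: s = 87+16 = 103
k=4,m=5: s = 103+20 = 123
k=4,m=6: s = 123+24 = 147
k=4,m=7: s = 147+28 = 175
k=5,m=3: s = 175+15 = 190
k=5,m=4: s = 190+20 = 210
k=5,m=5: s = 210+25 = 235
k=5,m=6: s = 235+30 = 265
k=5,m=7: s = 265+35 = 300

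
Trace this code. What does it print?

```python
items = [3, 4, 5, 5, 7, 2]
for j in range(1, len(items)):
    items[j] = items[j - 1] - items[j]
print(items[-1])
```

j=1: items[1] = 3-4 = -1 → [3, -1, 5, 5, 7, 2]
j=2: items[2] = (-1)-5 = -6 → [3, -1, -6, 5, 7, 2]
j=3: items[3] = (-6)-5 = -11 → [3, -1, -6, -11, 7, 2]
j=4: items[4] = (-11)-7 = -18 → [3, -1, -6, -11, -18, 2]
j=5: items[5] = (-18)-2 = -20 → [3, -1, -6, -11, -18, -20]

-20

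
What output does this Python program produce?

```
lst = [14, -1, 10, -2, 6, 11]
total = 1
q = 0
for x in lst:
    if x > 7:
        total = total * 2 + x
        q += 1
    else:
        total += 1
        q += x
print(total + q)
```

109

x=14: >7, total = 1*2+14 = 16; q=1
x=-1: not >7, total = 16+1 = 17; q=0
x=10: >7, total = 17*2+10 = 44; q=1
x=-2: not >7, total = 44+1 = 45; q=-1
x=6: not >7, total = 45+1 = 46; q=5
x=11: >7, total = 46*2+11 = 103; q=6
total+q = 103+6 = 109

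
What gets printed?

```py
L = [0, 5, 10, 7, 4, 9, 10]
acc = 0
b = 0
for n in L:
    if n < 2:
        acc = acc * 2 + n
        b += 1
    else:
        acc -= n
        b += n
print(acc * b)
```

n=0: <2, acc = 0*2+0 = 0; b=1
n=5: not <2, acc = 0-5 = -5; b=6
n=10: not <2, acc = (-5)-10 = -15; b=16
n=7: not <2, acc = (-15)-7 = -22; b=23
n=4: not <2, acc = (-22)-4 = -26; b=27
n=9: not <2, acc = (-26)-9 = -35; b=36
n=10: not <2, acc = (-35)-10 = -45; b=46
acc*b = (-45)*46 = -2070

-2070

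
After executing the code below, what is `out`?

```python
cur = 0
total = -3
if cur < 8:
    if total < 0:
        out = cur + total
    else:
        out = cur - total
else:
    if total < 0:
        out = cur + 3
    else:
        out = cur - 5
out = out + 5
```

2

cur=0, total=-3
cur < 8 is True; total < 0 is True
→ out = cur + total = -3
out = (-3)+5 = 2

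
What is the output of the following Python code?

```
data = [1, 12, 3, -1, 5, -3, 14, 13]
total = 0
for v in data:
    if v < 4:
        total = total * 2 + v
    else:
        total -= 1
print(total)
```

v=1: <4, total = 0*2+1 = 1
v=12: not <4, total = 1-1 = 0
v=3: <4, total = 0*2+3 = 3
v=-1: <4, total = 3*2+(-1) = 5
v=5: not <4, total = 5-1 = 4
v=-3: <4, total = 4*2+(-3) = 5
v=14: not <4, total = 5-1 = 4
v=13: not <4, total = 4-1 = 3

3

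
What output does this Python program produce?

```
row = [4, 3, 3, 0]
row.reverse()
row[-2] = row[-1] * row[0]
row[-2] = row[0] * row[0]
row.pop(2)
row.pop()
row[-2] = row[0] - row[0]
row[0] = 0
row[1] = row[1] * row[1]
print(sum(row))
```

reverse → [0, 3, 3, 4]
row[-2] = row[-1]*row[0] = 4*0 = 0 → [0, 3, 0, 4]
row[-2] = row[0]*row[0] = 0*0 = 0 → [0, 3, 0, 4]
pop(2) removes 0 → [0, 3, 4]
pop() removes 4 → [0, 3]
row[-2] = row[0]-row[0] = 0-0 = 0 → [0, 3]
row[0] = 0 → [0, 3]
row[1] = row[1]*row[1] = 3*3 = 9 → [0, 9]
sum = 9

9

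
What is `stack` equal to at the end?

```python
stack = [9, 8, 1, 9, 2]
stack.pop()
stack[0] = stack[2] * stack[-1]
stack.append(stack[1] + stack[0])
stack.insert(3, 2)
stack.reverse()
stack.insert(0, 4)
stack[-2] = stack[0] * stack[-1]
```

[4, 17, 9, 2, 1, 36, 9]

pop() removes 2 → [9, 8, 1, 9]
stack[0] = stack[2]*stack[-1] = 1*9 = 9 → [9, 8, 1, 9]
append stack[1]+stack[0] = 8+9 = 17 → [9, 8, 1, 9, 17]
insert 2 at 3 → [9, 8, 1, 2, 9, 17]
reverse → [17, 9, 2, 1, 8, 9]
insert 4 at 0 → [4, 17, 9, 2, 1, 8, 9]
stack[-2] = stack[0]*stack[-1] = 4*9 = 36 → [4, 17, 9, 2, 1, 36, 9]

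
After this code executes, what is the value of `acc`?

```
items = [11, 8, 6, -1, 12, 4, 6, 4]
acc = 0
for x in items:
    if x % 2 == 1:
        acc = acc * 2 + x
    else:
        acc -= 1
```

13

x=11: odd, acc = 0*2+11 = 11
x=8: not odd, acc = 11-1 = 10
x=6: not odd, acc = 10-1 = 9
x=-1: odd, acc = 9*2+(-1) = 17
x=12: not odd, acc = 17-1 = 16
x=4: not odd, acc = 16-1 = 15
x=6: not odd, acc = 15-1 = 14
x=4: not odd, acc = 14-1 = 13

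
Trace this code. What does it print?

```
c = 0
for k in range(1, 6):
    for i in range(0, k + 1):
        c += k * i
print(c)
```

k=1,i=0: c = 0+0 = 0
k=1,i=1: c = 0+1 = 1
k=2,i=0: c = 1+0 = 1
k=2,i=1: c = 1+2 = 3
k=2,i=2: c = 3+4 = 7
k=3,i=0: c = 7+0 = 7
k=3,i=1: c = 7+3 = 10
k=3,i=2: c = 10+6 = 16
k=3,i=3: c = 16+9 = 25
k=4,i=0: c = 25+0 = 25
k=4,i=1: c = 25+4 = 29
k=4,i=2: c = 29+8 = 37
k=4,i=3: c = 37+12 = 49
k=4,i=4: c = 49+16 = 65
k=5,i=0: c = 65+0 = 65
k=5,i=1: c = 65+5 = 70
k=5,i=2: c = 70+10 = 80
k=5,i=3: c = 80+15 = 95
k=5,i=4: c = 95+20 = 115
k=5,i=5: c = 115+25 = 140

140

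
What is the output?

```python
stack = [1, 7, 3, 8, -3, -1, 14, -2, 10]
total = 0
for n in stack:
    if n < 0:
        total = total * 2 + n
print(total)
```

n=1: not <0
n=7: not <0
n=3: not <0
n=8: not <0
n=-3: <0, total = 0*2+(-3) = -3
n=-1: <0, total = (-3)*2+(-1) = -7
n=14: not <0
n=-2: <0, total = (-7)*2+(-2) = -16
n=10: not <0

-16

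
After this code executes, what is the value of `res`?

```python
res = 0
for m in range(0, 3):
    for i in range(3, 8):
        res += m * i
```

75

m=0,i=3: res = 0+0 = 0
m=0,i=4: res = 0+0 = 0
m=0,i=5: res = 0+0 = 0
m=0,i=6: res = 0+0 = 0
m=0,i=7: res = 0+0 = 0
m=1,i=3: res = 0+3 = 3
m=1,i=4: res = 3+4 = 7
m=1,i=5: res = 7+5 = 12
m=1,i=6: res = 12+6 = 18
m=1,i=7: res = 18+7 = 25
m=2,i=3: res = 25+6 = 31
m=2,i=4: res = 31+8 = 39
m=2,i=5: res = 39+10 = 49
m=2,i=6: res = 49+12 = 61
m=2,i=7: res = 61+14 = 75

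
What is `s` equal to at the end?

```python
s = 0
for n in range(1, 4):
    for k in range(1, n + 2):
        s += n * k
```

45

n=1,k=1: s = 0+1 = 1
n=1,k=2: s = 1+2 = 3
n=2,k=1: s = 3+2 = 5
n=2,k=2: s = 5+4 = 9
n=2,k=3: s = 9+6 = 15
n=3,k=1: s = 15+3 = 18
n=3,k=2: s = 18+6 = 24
n=3,k=3: s = 24+9 = 33
n=3,k=4: s = 33+12 = 45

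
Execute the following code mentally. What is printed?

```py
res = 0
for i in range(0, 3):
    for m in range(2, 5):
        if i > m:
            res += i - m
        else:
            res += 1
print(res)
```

i=0,m=2: not 0>2, res = 0+1 = 1
i=0,m=3: not 0>3, res = 1+1 = 2
i=0,m=4: not 0>4, res = 2+1 = 3
i=1,m=2: not 1>2, res = 3+1 = 4
i=1,m=3: not 1>3, res = 4+1 = 5
i=1,m=4: not 1>4, res = 5+1 = 6
i=2,m=2: not 2>2, res = 6+1 = 7
i=2,m=3: not 2>3, res = 7+1 = 8
i=2,m=4: not 2>4, res = 8+1 = 9

9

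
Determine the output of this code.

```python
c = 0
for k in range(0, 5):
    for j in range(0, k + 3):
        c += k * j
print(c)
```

k=0,j=0: c = 0+0 = 0
k=0,j=1: c = 0+0 = 0
k=0,j=2: c = 0+0 = 0
k=1,j=0: c = 0+0 = 0
k=1,j=1: c = 0+1 = 1
k=1,j=2: c = 1+2 = 3
k=1,j=3: c = 3+3 = 6
k=2,j=0: c = 6+0 = 6
k=2,j=1: c = 6+2 = 8
k=2,j=2: c = 8+4 = 12
k=2,j=3: c = 12+6 = 18
k=2,j=4: c = 18+8 = 26
k=3,j=0: c = 26+0 = 26
k=3,j=1: c = 26+3 = 29
k=3,j=2: c = 29+6 = 35
k=3,j=3: c = 35+9 = 44
k=3,j=4: c = 44+12 = 56
k=3,j=5: c = 56+15 = 71
k=4,j=0: c = 71+0 = 71
k=4,j=1: c = 71+4 = 75
k=4,j=2: c = 75+8 = 83
k=4,j=3: c = 83+12 = 95
k=4,j=4: c = 95+16 = 111
k=4,j=5: c = 111+20 = 131
k=4,j=6: c = 131+24 = 155

155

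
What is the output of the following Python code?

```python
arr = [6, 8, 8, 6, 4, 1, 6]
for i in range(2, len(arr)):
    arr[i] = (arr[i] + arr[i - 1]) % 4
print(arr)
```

[6, 8, 0, 2, 2, 3, 1]

i=2: arr[2] = (8+8)%4 = 0 → [6, 8, 0, 6, 4, 1, 6]
i=3: arr[3] = (6+0)%4 = 2 → [6, 8, 0, 2, 4, 1, 6]
i=4: arr[4] = (4+2)%4 = 2 → [6, 8, 0, 2, 2, 1, 6]
i=5: arr[5] = (1+2)%4 = 3 → [6, 8, 0, 2, 2, 3, 6]
i=6: arr[6] = (6+3)%4 = 1 → [6, 8, 0, 2, 2, 3, 1]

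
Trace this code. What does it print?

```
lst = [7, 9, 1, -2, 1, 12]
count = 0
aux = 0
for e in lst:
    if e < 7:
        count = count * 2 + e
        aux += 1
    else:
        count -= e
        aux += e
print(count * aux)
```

e=7: not <7, count = 0-7 = -7; aux=7
e=9: not <7, count = (-7)-9 = -16; aux=16
e=1: <7, count = (-16)*2+1 = -31; aux=17
e=-2: <7, count = (-31)*2+(-2) = -64; aux=18
e=1: <7, count = (-64)*2+1 = -127; aux=19
e=12: not <7, count = (-127)-12 = -139; aux=31
count*aux = (-139)*31 = -4309

-4309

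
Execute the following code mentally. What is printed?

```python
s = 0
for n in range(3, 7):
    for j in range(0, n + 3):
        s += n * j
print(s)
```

n=3,j=0: s = 0+0 = 0
n=3,j=1: s = 0+3 = 3
n=3,j=2: s = 3+6 = 9
n=3,j=3: s = 9+9 = 18
n=3,j=4: s = 18+12 = 30
n=3,j=5: s = 30+15 = 45
n=4,j=0: s = 45+0 = 45
n=4,j=1: s = 45+4 = 49
n=4,j=2: s = 49+8 = 57
n=4,j=3: s = 57+12 = 69
n=4,j=4: s = 69+16 = 85
n=4,j=5: s = 85+20 = 105
n=4,j=6: s = 105+24 = 129
n=5,j=0: s = 129+0 = 129
n=5,j=1: s = 129+5 = 134
n=5,j=2: s = 134+10 = 144
n=5,j=3: s = 144+15 = 159
n=5,j=4: s = 159+20 = 179
n=5,j=5: s = 179+25 = 204
n=5,j=6: s = 204+30 = 234
n=5,j=7: s = 234+35 = 269
n=6,j=0: s = 269+0 = 269
n=6,j=1: s = 269+6 = 275
n=6,j=2: s = 275+12 = 287
n=6,j=3: s = 287+18 = 305
n=6,j=4: s = 305+24 = 329
n=6,j=5: s = 329+30 = 359
n=6,j=6: s = 359+36 = 395
n=6,j=7: s = 395+42 = 437
n=6,j=8: s = 437+48 = 485

485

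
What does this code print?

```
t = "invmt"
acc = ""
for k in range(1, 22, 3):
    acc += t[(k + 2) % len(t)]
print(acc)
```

k=1: add t[3]='m' → 'm'
k=4: add t[1]='n' → 'mn'
k=7: add t[4]='t' → 'mnt'
k=10: add t[2]='v' → 'mntv'
k=13: add t[0]='i' → 'mntvi'
k=16: add t[3]='m' → 'mntvim'
k=19: add t[1]='n' → 'mntvimn'

mntvimn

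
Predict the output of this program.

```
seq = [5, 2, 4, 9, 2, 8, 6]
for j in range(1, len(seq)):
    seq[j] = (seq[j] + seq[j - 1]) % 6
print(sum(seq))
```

j=1: seq[1] = (2+5)%6 = 1 → [5, 1, 4, 9, 2, 8, 6]
j=2: seq[2] = (4+1)%6 = 5 → [5, 1, 5, 9, 2, 8, 6]
j=3: seq[3] = (9+5)%6 = 2 → [5, 1, 5, 2, 2, 8, 6]
j=4: seq[4] = (2+2)%6 = 4 → [5, 1, 5, 2, 4, 8, 6]
j=5: seq[5] = (8+4)%6 = 0 → [5, 1, 5, 2, 4, 0, 6]
j=6: seq[6] = (6+0)%6 = 0 → [5, 1, 5, 2, 4, 0, 0]
sum = 17

17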